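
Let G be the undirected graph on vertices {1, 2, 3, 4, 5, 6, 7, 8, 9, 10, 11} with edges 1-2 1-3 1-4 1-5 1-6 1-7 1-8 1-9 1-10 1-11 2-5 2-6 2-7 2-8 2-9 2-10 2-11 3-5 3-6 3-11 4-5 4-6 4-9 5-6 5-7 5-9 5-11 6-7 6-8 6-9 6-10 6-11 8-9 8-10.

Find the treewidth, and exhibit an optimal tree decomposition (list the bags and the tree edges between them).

Treewidth 4.
One optimal decomposition is:
Bags: B1 = {1, 2, 5, 6, 9}  B2 = {1, 2, 6, 8, 9}  B3 = {1, 2, 5, 6, 11}  B4 = {1, 2, 5, 6, 7}  B5 = {1, 2, 6, 8, 10}  B6 = {1, 3, 5, 6, 11}  B7 = {1, 4, 5, 6, 9}
Tree: B1–B2, B1–B3, B1–B4, B2–B5, B3–B6, B1–B7

Each bag holds 5 vertices, so the decomposition has width 4, which upper-bounds the treewidth. Conversely, {1, 2, 6, 8, 9} is a clique of size 5, and the vertices of any clique must share a bag in every tree decomposition; so some bag has ≥ 5 vertices and tw(G) ≥ 4. Therefore the treewidth is 4.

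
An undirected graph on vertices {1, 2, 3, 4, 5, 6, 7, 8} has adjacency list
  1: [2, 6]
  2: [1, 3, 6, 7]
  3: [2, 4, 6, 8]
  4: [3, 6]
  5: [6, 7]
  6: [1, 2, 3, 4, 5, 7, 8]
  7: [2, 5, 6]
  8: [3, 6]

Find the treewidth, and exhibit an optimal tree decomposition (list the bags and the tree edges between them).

The largest bag has 3 vertices, giving width 2; this decomposition certifies tw(G) ≤ 2. On the other hand G contains the 3-clique {3, 6, 8}. A clique must lie in a single bag of any decomposition, so no decomposition can have width below 2. Combining the bounds, tw(G) = 2.

Treewidth 2.
One such decomposition:
Bags: B1 = {3, 4, 6}  B2 = {2, 3, 6}  B3 = {2, 6, 7}  B4 = {3, 6, 8}  B5 = {1, 2, 6}  B6 = {5, 6, 7}
Tree: B1–B2, B2–B3, B1–B4, B2–B5, B3–B6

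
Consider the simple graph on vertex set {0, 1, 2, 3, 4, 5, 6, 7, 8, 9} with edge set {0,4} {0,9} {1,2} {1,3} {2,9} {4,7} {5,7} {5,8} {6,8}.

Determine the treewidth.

1

A width-1 tree decomposition is:
Bags: B1 = {1, 3}  B2 = {1, 2}  B3 = {2, 9}  B4 = {0, 9}  B5 = {0, 4}  B6 = {4, 7}  B7 = {5, 7}  B8 = {5, 8}  B9 = {6, 8}
Tree: B1–B2, B2–B3, B3–B4, B4–B5, B5–B6, B6–B7, B7–B8, B8–B9
Every bag has size at most 2, so the width is 2 − 1 = 1 and tw(G) ≤ 1. Any graph with an edge has treewidth ≥ 1, and G has the edge 3–1. The upper and lower bounds meet at 1, so that is the treewidth.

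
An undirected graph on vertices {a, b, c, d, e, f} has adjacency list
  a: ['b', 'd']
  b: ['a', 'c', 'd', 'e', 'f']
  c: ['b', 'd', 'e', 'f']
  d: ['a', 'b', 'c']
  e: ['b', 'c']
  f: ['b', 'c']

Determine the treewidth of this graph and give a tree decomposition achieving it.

Treewidth 2.
One optimal decomposition is:
Bags: B1 = {a, b, d}  B2 = {b, c, d}  B3 = {b, c, e}  B4 = {b, c, f}
Tree: B1–B2, B2–B3, B3–B4

Every bag has size at most 3, so the width is 3 − 1 = 2 and tw(G) ≤ 2. For the lower bound, the 3 vertices {b, c, d} are pairwise adjacent, and any tree decomposition puts a clique entirely inside one bag — forcing width ≥ 2. The upper and lower bounds meet at 2, so that is the treewidth.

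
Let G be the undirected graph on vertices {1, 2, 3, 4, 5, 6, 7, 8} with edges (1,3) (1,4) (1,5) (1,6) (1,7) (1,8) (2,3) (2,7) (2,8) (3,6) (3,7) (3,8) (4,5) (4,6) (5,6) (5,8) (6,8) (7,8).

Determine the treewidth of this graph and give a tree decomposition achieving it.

Every bag has size at most 4, so the width is 4 − 1 = 3 and tw(G) ≤ 3. Conversely, {1, 3, 6, 8} is a clique of size 4, and the vertices of any clique must share a bag in every tree decomposition; so some bag has ≥ 4 vertices and tw(G) ≥ 3. Hence tw(G) = 3 exactly.

Treewidth 3.
One such decomposition:
Bags: B1 = {1, 3, 6, 8}  B2 = {1, 3, 7, 8}  B3 = {1, 5, 6, 8}  B4 = {2, 3, 7, 8}  B5 = {1, 4, 5, 6}
Tree: B1–B2, B1–B3, B2–B4, B3–B5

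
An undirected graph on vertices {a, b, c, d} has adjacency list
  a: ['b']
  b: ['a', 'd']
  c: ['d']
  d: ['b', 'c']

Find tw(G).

1

A width-1 tree decomposition is:
Bags: B1 = {a, b}  B2 = {b, d}  B3 = {c, d}
Tree: B1–B2, B2–B3
The largest bag has 2 vertices, giving width 1; this decomposition certifies tw(G) ≤ 1. Any graph with an edge has treewidth ≥ 1, and G has the edge a–b. The upper and lower bounds meet at 1, so that is the treewidth.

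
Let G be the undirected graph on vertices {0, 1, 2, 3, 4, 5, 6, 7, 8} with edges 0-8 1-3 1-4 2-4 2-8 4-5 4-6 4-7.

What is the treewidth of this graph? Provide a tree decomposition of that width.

The largest bag has 2 vertices, giving width 1; this decomposition certifies tw(G) ≤ 1. Since G has at least one edge (e.g. 2–4), it is not an edgeless graph, so tw(G) ≥ 1. Therefore the treewidth is 1.

Treewidth 1.
One optimal decomposition is:
Bags: B1 = {2, 4}  B2 = {2, 8}  B3 = {1, 4}  B4 = {0, 8}  B5 = {4, 6}  B6 = {4, 5}  B7 = {1, 3}  B8 = {4, 7}
Tree: B1–B2, B1–B3, B2–B4, B3–B5, B1–B6, B3–B7, B1–B8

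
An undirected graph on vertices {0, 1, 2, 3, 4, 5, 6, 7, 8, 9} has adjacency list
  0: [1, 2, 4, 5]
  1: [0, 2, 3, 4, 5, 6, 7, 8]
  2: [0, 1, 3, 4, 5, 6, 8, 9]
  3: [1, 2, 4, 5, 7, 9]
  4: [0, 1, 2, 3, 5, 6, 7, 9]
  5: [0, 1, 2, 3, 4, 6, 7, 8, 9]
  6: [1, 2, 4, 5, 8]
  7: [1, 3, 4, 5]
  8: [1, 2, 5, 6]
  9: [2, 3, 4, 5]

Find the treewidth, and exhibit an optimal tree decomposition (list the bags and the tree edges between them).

Every bag has size at most 5, so the width is 5 − 1 = 4 and tw(G) ≤ 4. Conversely, {1, 2, 5, 6, 8} is a clique of size 5, and the vertices of any clique must share a bag in every tree decomposition; so some bag has ≥ 5 vertices and tw(G) ≥ 4. Combining the bounds, tw(G) = 4.

Treewidth 4.
Bags: B1 = {1, 2, 4, 5, 6}  B2 = {0, 1, 2, 4, 5}  B3 = {1, 2, 3, 4, 5}  B4 = {1, 2, 5, 6, 8}  B5 = {1, 3, 4, 5, 7}  B6 = {2, 3, 4, 5, 9}
Tree: B1–B2, B1–B3, B1–B4, B3–B5, B3–B6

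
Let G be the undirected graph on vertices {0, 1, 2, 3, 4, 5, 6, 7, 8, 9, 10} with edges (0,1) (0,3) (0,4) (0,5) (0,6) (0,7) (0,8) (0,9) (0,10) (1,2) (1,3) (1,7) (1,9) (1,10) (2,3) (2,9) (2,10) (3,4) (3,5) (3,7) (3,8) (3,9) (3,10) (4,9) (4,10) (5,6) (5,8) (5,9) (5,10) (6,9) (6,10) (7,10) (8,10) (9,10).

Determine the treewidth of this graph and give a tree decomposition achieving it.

Treewidth 4.
One such decomposition:
Bags: B1 = {0, 1, 3, 9, 10}  B2 = {0, 3, 4, 9, 10}  B3 = {0, 1, 3, 7, 10}  B4 = {0, 3, 5, 9, 10}  B5 = {0, 3, 5, 8, 10}  B6 = {0, 5, 6, 9, 10}  B7 = {1, 2, 3, 9, 10}
Tree: B1–B2, B1–B3, B2–B4, B4–B5, B4–B6, B1–B7

Every bag has size at most 5, so the width is 5 − 1 = 4 and tw(G) ≤ 4. On the other hand G contains the 5-clique {0, 3, 5, 8, 10}. A clique must lie in a single bag of any decomposition, so no decomposition can have width below 4. Hence tw(G) = 4 exactly.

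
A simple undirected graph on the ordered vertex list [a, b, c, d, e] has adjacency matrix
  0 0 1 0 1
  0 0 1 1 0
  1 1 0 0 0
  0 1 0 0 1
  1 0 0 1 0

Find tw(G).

2

A width-2 tree decomposition is:
Bags: B1 = {b, c, d}  B2 = {a, c, d}  B3 = {a, d, e}
Tree: B1–B2, B2–B3
Each bag holds 3 vertices, so the decomposition has width 2, which upper-bounds the treewidth. For the lower bound, G contains the cycle d–b–c–a–e–d, so G is not a forest; only forests have treewidth ≤ 1, hence tw(G) ≥ 2. The upper and lower bounds meet at 2, so that is the treewidth.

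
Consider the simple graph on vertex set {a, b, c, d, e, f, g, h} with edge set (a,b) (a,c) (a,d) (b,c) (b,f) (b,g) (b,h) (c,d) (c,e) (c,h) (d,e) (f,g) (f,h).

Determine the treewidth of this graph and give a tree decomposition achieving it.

Each bag holds 3 vertices, so the decomposition has width 2, which upper-bounds the treewidth. For the lower bound, the 3 vertices {c, d, e} are pairwise adjacent, and any tree decomposition puts a clique entirely inside one bag — forcing width ≥ 2. Combining the bounds, tw(G) = 2.

Treewidth 2.
Bags: B1 = {c, d, e}  B2 = {a, c, d}  B3 = {a, b, c}  B4 = {b, c, h}  B5 = {b, f, h}  B6 = {b, f, g}
Tree: B1–B2, B2–B3, B3–B4, B4–B5, B5–B6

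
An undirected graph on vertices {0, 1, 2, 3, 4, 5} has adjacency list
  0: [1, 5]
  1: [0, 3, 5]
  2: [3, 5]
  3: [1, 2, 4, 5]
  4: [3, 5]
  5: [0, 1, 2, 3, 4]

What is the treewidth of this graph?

A width-2 tree decomposition is:
Bags: B1 = {2, 3, 5}  B2 = {1, 3, 5}  B3 = {0, 1, 5}  B4 = {3, 4, 5}
Tree: B1–B2, B2–B3, B2–B4
Each bag holds 3 vertices, so the decomposition has width 2, which upper-bounds the treewidth. Conversely, {0, 1, 5} is a clique of size 3, and the vertices of any clique must share a bag in every tree decomposition; so some bag has ≥ 3 vertices and tw(G) ≥ 2. Combining the bounds, tw(G) = 2.

2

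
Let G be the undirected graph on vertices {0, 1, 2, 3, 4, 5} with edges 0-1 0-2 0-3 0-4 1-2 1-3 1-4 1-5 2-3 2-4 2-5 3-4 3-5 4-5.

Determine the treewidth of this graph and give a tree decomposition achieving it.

Treewidth 4.
One optimal decomposition is:
Bags: B1 = {1, 2, 3, 4, 5}  B2 = {0, 1, 2, 3, 4}
Tree: B1–B2

Every bag has size at most 5, so the width is 5 − 1 = 4 and tw(G) ≤ 4. On the other hand G contains the 5-clique {0, 1, 2, 3, 4}. A clique must lie in a single bag of any decomposition, so no decomposition can have width below 4. Therefore the treewidth is 4.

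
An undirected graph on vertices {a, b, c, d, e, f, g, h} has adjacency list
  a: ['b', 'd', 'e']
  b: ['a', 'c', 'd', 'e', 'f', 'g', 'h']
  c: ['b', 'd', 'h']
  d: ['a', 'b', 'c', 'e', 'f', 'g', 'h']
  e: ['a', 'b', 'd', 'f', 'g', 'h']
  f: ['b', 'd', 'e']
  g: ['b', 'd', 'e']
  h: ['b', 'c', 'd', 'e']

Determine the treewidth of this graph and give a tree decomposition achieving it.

Each bag holds 4 vertices, so the decomposition has width 3, which upper-bounds the treewidth. For the lower bound, the 4 vertices {b, d, e, g} are pairwise adjacent, and any tree decomposition puts a clique entirely inside one bag — forcing width ≥ 3. The upper and lower bounds meet at 3, so that is the treewidth.

Treewidth 3.
Bags: B1 = {b, d, e, h}  B2 = {b, d, e, g}  B3 = {a, b, d, e}  B4 = {b, d, e, f}  B5 = {b, c, d, h}
Tree: B1–B2, B2–B3, B1–B4, B1–B5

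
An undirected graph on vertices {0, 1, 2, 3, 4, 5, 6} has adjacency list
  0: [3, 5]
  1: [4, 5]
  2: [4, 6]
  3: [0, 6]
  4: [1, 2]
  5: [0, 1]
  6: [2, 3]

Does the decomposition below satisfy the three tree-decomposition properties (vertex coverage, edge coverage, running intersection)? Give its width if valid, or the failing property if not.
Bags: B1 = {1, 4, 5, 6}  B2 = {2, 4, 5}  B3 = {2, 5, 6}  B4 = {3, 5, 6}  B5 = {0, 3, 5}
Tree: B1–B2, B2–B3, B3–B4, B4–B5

No — bags containing vertex 6 are not connected in the tree.

A tree decomposition must satisfy three properties: every vertex lies in some bag; for every edge, both endpoints lie together in some bag; and for every vertex, the bags containing it form a connected subtree. Here bags containing vertex 6 are not connected in the tree, so the decomposition is invalid.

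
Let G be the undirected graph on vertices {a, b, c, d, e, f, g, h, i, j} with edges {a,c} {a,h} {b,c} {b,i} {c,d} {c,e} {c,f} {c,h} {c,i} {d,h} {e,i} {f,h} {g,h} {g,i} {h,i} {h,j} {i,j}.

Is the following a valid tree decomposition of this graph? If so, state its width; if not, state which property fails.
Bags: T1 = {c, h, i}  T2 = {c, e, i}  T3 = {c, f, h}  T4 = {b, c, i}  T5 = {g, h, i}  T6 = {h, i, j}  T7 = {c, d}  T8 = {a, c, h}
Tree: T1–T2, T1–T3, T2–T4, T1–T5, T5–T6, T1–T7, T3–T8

A tree decomposition must satisfy three properties: every vertex lies in some bag; for every edge, both endpoints lie together in some bag; and for every vertex, the bags containing it form a connected subtree. Here edge (h,d) lies in no bag, so the decomposition is invalid.

No — edge (h,d) lies in no bag.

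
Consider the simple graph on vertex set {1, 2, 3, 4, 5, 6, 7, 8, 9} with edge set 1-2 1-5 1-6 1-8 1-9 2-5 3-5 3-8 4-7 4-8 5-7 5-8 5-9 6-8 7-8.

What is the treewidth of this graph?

2

A width-2 tree decomposition is:
Bags: B1 = {1, 5, 8}  B2 = {1, 2, 5}  B3 = {3, 5, 8}  B4 = {1, 5, 9}  B5 = {5, 7, 8}  B6 = {1, 6, 8}  B7 = {4, 7, 8}
Tree: B1–B2, B1–B3, B2–B4, B3–B5, B1–B6, B5–B7
Each bag holds 3 vertices, so the decomposition has width 2, which upper-bounds the treewidth. For the lower bound, the 3 vertices {4, 7, 8} are pairwise adjacent, and any tree decomposition puts a clique entirely inside one bag — forcing width ≥ 2. Therefore the treewidth is 2.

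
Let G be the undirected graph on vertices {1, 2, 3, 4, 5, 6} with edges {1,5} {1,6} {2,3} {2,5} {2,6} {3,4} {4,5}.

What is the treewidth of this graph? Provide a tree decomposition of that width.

Every bag has size at most 3, so the width is 3 − 1 = 2 and tw(G) ≤ 2. Since 4–3–2–5–4 is a cycle in G, G is not acyclic. Forests are exactly the graphs of treewidth ≤ 1, so tw(G) ≥ 2. The upper and lower bounds meet at 2, so that is the treewidth.

Treewidth 2.
One such decomposition:
Bags: B1 = {3, 4, 5}  B2 = {2, 3, 5}  B3 = {1, 2, 5}  B4 = {1, 2, 6}
Tree: B1–B2, B2–B3, B3–B4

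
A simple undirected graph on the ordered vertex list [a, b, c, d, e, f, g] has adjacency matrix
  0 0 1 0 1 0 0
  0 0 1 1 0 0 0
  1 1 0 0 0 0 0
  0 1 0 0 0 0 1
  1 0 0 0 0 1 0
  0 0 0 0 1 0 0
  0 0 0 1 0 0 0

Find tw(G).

1

A width-1 tree decomposition is:
Bags: B1 = {d, g}  B2 = {b, d}  B3 = {b, c}  B4 = {a, c}  B5 = {a, e}  B6 = {e, f}
Tree: B1–B2, B2–B3, B3–B4, B4–B5, B5–B6
Every bag has size at most 2, so the width is 2 − 1 = 1 and tw(G) ≤ 1. G has an edge, so its treewidth is at least 1. The upper and lower bounds meet at 1, so that is the treewidth.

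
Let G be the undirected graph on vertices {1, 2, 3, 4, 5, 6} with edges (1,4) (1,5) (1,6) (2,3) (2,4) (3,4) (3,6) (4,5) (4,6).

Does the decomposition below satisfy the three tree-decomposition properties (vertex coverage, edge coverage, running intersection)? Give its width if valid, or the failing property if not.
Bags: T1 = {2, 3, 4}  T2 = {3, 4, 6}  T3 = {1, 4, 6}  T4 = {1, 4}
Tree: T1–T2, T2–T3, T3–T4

No — vertex 5 appears in no bag.

A tree decomposition must satisfy three properties: every vertex lies in some bag; for every edge, both endpoints lie together in some bag; and for every vertex, the bags containing it form a connected subtree. Here vertex 5 appears in no bag, so the decomposition is invalid.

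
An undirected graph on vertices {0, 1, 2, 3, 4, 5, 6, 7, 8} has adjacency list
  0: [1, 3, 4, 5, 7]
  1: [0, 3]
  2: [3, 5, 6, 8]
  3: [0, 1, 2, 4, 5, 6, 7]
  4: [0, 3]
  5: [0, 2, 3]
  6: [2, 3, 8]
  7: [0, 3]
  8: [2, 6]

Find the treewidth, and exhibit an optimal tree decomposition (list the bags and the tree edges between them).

The largest bag has 3 vertices, giving width 2; this decomposition certifies tw(G) ≤ 2. On the other hand G contains the 3-clique {2, 6, 8}. A clique must lie in a single bag of any decomposition, so no decomposition can have width below 2. Therefore the treewidth is 2.

Treewidth 2.
Bags: B1 = {2, 3, 5}  B2 = {2, 3, 6}  B3 = {0, 3, 5}  B4 = {0, 1, 3}  B5 = {0, 3, 4}  B6 = {2, 6, 8}  B7 = {0, 3, 7}
Tree: B1–B2, B1–B3, B3–B4, B4–B5, B2–B6, B4–B7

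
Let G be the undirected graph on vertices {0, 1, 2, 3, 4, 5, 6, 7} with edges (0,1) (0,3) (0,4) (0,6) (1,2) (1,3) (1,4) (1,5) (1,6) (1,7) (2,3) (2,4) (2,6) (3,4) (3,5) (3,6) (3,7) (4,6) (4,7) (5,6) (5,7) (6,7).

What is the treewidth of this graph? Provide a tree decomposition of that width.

Treewidth 4.
Bags: B1 = {0, 1, 3, 4, 6}  B2 = {1, 3, 4, 6, 7}  B3 = {1, 2, 3, 4, 6}  B4 = {1, 3, 5, 6, 7}
Tree: B1–B2, B1–B3, B2–B4

The largest bag has 5 vertices, giving width 4; this decomposition certifies tw(G) ≤ 4. For the lower bound, the 5 vertices {0, 1, 3, 4, 6} are pairwise adjacent, and any tree decomposition puts a clique entirely inside one bag — forcing width ≥ 4. Combining the bounds, tw(G) = 4.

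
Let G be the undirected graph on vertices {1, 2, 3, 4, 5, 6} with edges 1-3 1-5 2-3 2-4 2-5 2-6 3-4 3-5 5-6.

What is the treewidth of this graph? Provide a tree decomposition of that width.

Every bag has size at most 3, so the width is 3 − 1 = 2 and tw(G) ≤ 2. On the other hand G contains the 3-clique {1, 3, 5}. A clique must lie in a single bag of any decomposition, so no decomposition can have width below 2. Combining the bounds, tw(G) = 2.

Treewidth 2.
One such decomposition:
Bags: B1 = {2, 3, 5}  B2 = {1, 3, 5}  B3 = {2, 3, 4}  B4 = {2, 5, 6}
Tree: B1–B2, B1–B3, B1–B4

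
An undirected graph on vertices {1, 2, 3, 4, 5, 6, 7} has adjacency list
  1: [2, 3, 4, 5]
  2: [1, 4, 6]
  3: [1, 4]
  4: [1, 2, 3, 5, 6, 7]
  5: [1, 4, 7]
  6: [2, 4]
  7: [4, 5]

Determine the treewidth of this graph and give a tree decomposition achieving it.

Treewidth 2.
One such decomposition:
Bags: B1 = {1, 2, 4}  B2 = {1, 3, 4}  B3 = {1, 4, 5}  B4 = {4, 5, 7}  B5 = {2, 4, 6}
Tree: B1–B2, B2–B3, B3–B4, B1–B5

The largest bag has 3 vertices, giving width 2; this decomposition certifies tw(G) ≤ 2. For the lower bound, the 3 vertices {1, 2, 4} are pairwise adjacent, and any tree decomposition puts a clique entirely inside one bag — forcing width ≥ 2. Hence tw(G) = 2 exactly.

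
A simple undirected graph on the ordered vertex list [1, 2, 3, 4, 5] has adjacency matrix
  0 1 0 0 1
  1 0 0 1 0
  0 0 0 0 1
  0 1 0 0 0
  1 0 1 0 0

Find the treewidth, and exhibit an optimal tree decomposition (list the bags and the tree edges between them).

The largest bag has 2 vertices, giving width 1; this decomposition certifies tw(G) ≤ 1. G has an edge, so its treewidth is at least 1. Therefore the treewidth is 1.

Treewidth 1.
Bags: B1 = {3, 5}  B2 = {1, 5}  B3 = {1, 2}  B4 = {2, 4}
Tree: B1–B2, B2–B3, B3–B4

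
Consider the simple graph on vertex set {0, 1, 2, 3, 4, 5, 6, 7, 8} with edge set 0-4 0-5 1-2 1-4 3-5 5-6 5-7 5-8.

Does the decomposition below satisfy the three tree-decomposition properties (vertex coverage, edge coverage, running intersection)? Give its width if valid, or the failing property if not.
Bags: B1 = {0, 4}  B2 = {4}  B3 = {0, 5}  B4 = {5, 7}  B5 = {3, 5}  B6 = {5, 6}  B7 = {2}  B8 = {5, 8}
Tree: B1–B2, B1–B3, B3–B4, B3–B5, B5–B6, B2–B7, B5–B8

No — vertex 1 appears in no bag.

A tree decomposition must satisfy three properties: every vertex lies in some bag; for every edge, both endpoints lie together in some bag; and for every vertex, the bags containing it form a connected subtree. Here vertex 1 appears in no bag, so the decomposition is invalid.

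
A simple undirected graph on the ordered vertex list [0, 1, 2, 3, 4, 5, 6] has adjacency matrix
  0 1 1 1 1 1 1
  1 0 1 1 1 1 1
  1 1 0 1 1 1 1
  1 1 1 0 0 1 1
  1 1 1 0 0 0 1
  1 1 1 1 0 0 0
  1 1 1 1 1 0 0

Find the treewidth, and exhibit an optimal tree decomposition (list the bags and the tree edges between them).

Every bag has size at most 5, so the width is 5 − 1 = 4 and tw(G) ≤ 4. On the other hand G contains the 5-clique {0, 1, 2, 3, 5}. A clique must lie in a single bag of any decomposition, so no decomposition can have width below 4. The upper and lower bounds meet at 4, so that is the treewidth.

Treewidth 4.
Bags: B1 = {0, 1, 2, 3, 5}  B2 = {0, 1, 2, 3, 6}  B3 = {0, 1, 2, 4, 6}
Tree: B1–B2, B2–B3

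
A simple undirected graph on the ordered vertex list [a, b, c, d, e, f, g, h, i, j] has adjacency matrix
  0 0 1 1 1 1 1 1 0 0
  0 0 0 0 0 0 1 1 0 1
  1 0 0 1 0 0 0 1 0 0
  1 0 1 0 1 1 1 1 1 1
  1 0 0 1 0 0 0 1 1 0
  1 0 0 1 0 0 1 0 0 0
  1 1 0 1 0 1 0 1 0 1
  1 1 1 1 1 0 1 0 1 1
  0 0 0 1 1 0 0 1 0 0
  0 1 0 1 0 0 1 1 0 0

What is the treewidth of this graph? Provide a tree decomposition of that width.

The largest bag has 4 vertices, giving width 3; this decomposition certifies tw(G) ≤ 3. Conversely, {d, g, h, j} is a clique of size 4, and the vertices of any clique must share a bag in every tree decomposition; so some bag has ≥ 4 vertices and tw(G) ≥ 3. The upper and lower bounds meet at 3, so that is the treewidth.

Treewidth 3.
One optimal decomposition is:
Bags: B1 = {d, g, h, j}  B2 = {a, d, g, h}  B3 = {a, d, f, g}  B4 = {b, g, h, j}  B5 = {a, c, d, h}  B6 = {a, d, e, h}  B7 = {d, e, h, i}
Tree: B1–B2, B2–B3, B1–B4, B2–B5, B5–B6, B6–B7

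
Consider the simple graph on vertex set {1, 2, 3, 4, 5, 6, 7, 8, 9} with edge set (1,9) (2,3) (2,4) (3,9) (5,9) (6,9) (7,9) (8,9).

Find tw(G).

A width-1 tree decomposition is:
Bags: B1 = {3, 9}  B2 = {7, 9}  B3 = {2, 3}  B4 = {8, 9}  B5 = {5, 9}  B6 = {1, 9}  B7 = {2, 4}  B8 = {6, 9}
Tree: B1–B2, B1–B3, B1–B4, B2–B5, B5–B6, B3–B7, B6–B8
Each bag holds 2 vertices, so the decomposition has width 1, which upper-bounds the treewidth. Since G has at least one edge (e.g. 9–3), it is not an edgeless graph, so tw(G) ≥ 1. Therefore the treewidth is 1.

1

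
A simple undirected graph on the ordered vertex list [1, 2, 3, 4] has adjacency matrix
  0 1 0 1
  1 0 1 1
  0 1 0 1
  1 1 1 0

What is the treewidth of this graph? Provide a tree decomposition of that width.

Each bag holds 3 vertices, so the decomposition has width 2, which upper-bounds the treewidth. Conversely, {1, 2, 4} is a clique of size 3, and the vertices of any clique must share a bag in every tree decomposition; so some bag has ≥ 3 vertices and tw(G) ≥ 2. Therefore the treewidth is 2.

Treewidth 2.
One optimal decomposition is:
Bags: B1 = {1, 2, 4}  B2 = {2, 3, 4}
Tree: B1–B2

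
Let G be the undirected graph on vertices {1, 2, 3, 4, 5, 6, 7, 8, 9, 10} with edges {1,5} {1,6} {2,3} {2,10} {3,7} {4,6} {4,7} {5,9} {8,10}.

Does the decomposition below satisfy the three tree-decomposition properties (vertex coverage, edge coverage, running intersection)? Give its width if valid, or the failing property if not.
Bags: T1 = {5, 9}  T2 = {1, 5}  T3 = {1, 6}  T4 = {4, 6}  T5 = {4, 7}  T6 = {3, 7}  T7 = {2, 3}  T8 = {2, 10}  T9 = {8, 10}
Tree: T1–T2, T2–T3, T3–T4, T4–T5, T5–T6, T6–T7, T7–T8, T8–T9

Yes; width 1.

Every vertex of G appears in some bag (union = {1, 2, 3, 4, 5, 6, 7, 8, 9, 10}); every edge is covered by a bag; and for each vertex v the set of bags containing v is connected in the bag tree. The decomposition is therefore valid. The largest bag has 2 vertices, so the width is 1.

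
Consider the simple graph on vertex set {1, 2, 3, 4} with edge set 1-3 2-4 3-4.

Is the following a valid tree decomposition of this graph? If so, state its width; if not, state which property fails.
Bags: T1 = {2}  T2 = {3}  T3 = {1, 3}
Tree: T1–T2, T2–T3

No — vertex 4 appears in no bag.

A tree decomposition must satisfy three properties: every vertex lies in some bag; for every edge, both endpoints lie together in some bag; and for every vertex, the bags containing it form a connected subtree. Here vertex 4 appears in no bag, so the decomposition is invalid.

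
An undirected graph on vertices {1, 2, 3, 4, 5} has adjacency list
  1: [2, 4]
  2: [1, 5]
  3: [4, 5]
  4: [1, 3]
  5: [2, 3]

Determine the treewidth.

2

A width-2 tree decomposition is:
Bags: B1 = {1, 2, 5}  B2 = {1, 4, 5}  B3 = {3, 4, 5}
Tree: B1–B2, B2–B3
Every bag has size at most 3, so the width is 3 − 1 = 2 and tw(G) ≤ 2. Since 5–2–1–4–3–5 is a cycle in G, G is not acyclic. Forests are exactly the graphs of treewidth ≤ 1, so tw(G) ≥ 2. Therefore the treewidth is 2.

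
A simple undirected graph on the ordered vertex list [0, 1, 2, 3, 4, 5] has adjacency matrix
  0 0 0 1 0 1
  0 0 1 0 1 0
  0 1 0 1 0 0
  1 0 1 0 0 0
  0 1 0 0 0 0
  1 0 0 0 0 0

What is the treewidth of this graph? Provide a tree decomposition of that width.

The largest bag has 2 vertices, giving width 1; this decomposition certifies tw(G) ≤ 1. G has an edge, so its treewidth is at least 1. Hence tw(G) = 1 exactly.

Treewidth 1.
One such decomposition:
Bags: B1 = {1, 4}  B2 = {1, 2}  B3 = {2, 3}  B4 = {0, 3}  B5 = {0, 5}
Tree: B1–B2, B2–B3, B3–B4, B4–B5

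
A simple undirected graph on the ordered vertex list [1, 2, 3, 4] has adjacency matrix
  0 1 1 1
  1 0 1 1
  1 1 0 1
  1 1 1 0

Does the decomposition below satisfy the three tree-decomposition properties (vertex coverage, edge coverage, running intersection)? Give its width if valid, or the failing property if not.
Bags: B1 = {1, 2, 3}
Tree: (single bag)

No — vertex 4 appears in no bag.

A tree decomposition must satisfy three properties: every vertex lies in some bag; for every edge, both endpoints lie together in some bag; and for every vertex, the bags containing it form a connected subtree. Here vertex 4 appears in no bag, so the decomposition is invalid.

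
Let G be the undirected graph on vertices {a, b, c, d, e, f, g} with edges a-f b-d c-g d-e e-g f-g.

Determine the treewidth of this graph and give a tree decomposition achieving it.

Treewidth 1.
One such decomposition:
Bags: B1 = {f, g}  B2 = {a, f}  B3 = {e, g}  B4 = {c, g}  B5 = {d, e}  B6 = {b, d}
Tree: B1–B2, B1–B3, B3–B4, B3–B5, B5–B6

Every bag has size at most 2, so the width is 2 − 1 = 1 and tw(G) ≤ 1. Any graph with an edge has treewidth ≥ 1, and G has the edge g–f. Hence tw(G) = 1 exactly.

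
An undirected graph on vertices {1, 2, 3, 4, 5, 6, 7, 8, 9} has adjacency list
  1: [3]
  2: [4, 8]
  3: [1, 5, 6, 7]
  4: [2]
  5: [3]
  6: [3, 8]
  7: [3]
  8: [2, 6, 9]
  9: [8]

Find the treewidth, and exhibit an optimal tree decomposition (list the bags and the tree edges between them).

Each bag holds 2 vertices, so the decomposition has width 1, which upper-bounds the treewidth. Since G has at least one edge (e.g. 5–3), it is not an edgeless graph, so tw(G) ≥ 1. Combining the bounds, tw(G) = 1.

Treewidth 1.
One such decomposition:
Bags: B1 = {3, 5}  B2 = {3, 6}  B3 = {3, 7}  B4 = {6, 8}  B5 = {2, 8}  B6 = {8, 9}  B7 = {2, 4}  B8 = {1, 3}
Tree: B1–B2, B1–B3, B2–B4, B4–B5, B4–B6, B5–B7, B3–B8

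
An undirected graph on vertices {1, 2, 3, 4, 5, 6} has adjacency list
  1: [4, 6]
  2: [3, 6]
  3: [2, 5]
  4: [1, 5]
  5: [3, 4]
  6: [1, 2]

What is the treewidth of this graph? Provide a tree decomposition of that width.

The largest bag has 3 vertices, giving width 2; this decomposition certifies tw(G) ≤ 2. The edges 1–6–2–3–5–4–1 form a cycle, so G is not a tree and its treewidth is at least 2. Therefore the treewidth is 2.

Treewidth 2.
One such decomposition:
Bags: B1 = {1, 2, 6}  B2 = {1, 2, 3}  B3 = {1, 3, 5}  B4 = {1, 4, 5}
Tree: B1–B2, B2–B3, B3–B4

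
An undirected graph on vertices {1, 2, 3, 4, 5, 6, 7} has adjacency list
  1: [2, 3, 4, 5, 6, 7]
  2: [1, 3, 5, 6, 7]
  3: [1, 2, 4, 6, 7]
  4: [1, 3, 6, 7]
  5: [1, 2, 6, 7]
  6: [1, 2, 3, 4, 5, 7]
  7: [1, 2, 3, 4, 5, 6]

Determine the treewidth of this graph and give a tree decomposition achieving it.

Each bag holds 5 vertices, so the decomposition has width 4, which upper-bounds the treewidth. For the lower bound, the 5 vertices {1, 2, 3, 6, 7} are pairwise adjacent, and any tree decomposition puts a clique entirely inside one bag — forcing width ≥ 4. The upper and lower bounds meet at 4, so that is the treewidth.

Treewidth 4.
One such decomposition:
Bags: B1 = {1, 3, 4, 6, 7}  B2 = {1, 2, 3, 6, 7}  B3 = {1, 2, 5, 6, 7}
Tree: B1–B2, B2–B3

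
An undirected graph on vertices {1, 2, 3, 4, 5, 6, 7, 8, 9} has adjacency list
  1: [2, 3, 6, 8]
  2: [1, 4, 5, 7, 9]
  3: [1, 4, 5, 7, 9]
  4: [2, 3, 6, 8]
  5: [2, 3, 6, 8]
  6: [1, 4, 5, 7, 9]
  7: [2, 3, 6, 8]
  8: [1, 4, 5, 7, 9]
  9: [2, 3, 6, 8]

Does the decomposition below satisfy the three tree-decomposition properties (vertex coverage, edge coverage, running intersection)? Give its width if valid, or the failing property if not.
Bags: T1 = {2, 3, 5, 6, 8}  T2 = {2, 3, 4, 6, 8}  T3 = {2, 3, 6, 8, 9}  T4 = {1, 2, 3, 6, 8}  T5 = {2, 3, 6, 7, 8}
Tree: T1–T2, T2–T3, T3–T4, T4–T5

Checking the three conditions: (i) the bags cover all of {1, 2, 3, 4, 5, 6, 7, 8, 9}; (ii) for each edge, some bag contains both endpoints; (iii) the bags containing any fixed vertex form a subtree. All hold, so the decomposition is valid with width 5 − 1 = 4.

Yes; width 4.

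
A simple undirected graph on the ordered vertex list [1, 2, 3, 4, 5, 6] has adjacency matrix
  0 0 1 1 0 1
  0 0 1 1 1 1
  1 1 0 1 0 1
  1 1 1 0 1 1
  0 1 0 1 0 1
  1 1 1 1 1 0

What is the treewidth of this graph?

3

A width-3 tree decomposition is:
Bags: B1 = {2, 3, 4, 6}  B2 = {2, 4, 5, 6}  B3 = {1, 3, 4, 6}
Tree: B1–B2, B1–B3
The largest bag has 4 vertices, giving width 3; this decomposition certifies tw(G) ≤ 3. On the other hand G contains the 4-clique {1, 3, 4, 6}. A clique must lie in a single bag of any decomposition, so no decomposition can have width below 3. Therefore the treewidth is 3.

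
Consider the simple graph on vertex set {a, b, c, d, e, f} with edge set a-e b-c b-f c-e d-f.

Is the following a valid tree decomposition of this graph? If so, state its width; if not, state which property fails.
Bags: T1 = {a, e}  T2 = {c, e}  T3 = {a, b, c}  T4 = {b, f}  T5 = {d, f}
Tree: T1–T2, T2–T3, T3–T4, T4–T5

No — bags containing vertex a are not connected in the tree.

A tree decomposition must satisfy three properties: every vertex lies in some bag; for every edge, both endpoints lie together in some bag; and for every vertex, the bags containing it form a connected subtree. Here bags containing vertex a are not connected in the tree, so the decomposition is invalid.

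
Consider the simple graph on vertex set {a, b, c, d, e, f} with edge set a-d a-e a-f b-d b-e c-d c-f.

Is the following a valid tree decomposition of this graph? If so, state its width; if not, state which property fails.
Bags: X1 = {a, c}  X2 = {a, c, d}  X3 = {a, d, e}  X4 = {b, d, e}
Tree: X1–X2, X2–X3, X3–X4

A tree decomposition must satisfy three properties: every vertex lies in some bag; for every edge, both endpoints lie together in some bag; and for every vertex, the bags containing it form a connected subtree. Here vertex f appears in no bag, so the decomposition is invalid.

No — vertex f appears in no bag.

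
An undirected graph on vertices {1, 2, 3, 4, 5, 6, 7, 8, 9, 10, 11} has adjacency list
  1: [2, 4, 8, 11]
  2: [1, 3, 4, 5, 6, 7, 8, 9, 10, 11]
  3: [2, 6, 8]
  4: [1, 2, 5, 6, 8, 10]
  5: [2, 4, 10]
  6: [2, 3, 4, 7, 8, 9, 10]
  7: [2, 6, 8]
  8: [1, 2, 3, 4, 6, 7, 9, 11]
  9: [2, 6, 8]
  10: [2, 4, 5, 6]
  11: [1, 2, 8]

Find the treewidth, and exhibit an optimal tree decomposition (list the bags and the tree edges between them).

Treewidth 3.
Bags: B1 = {2, 6, 8, 9}  B2 = {2, 4, 6, 8}  B3 = {1, 2, 4, 8}  B4 = {2, 6, 7, 8}  B5 = {2, 4, 6, 10}  B6 = {2, 3, 6, 8}  B7 = {2, 4, 5, 10}  B8 = {1, 2, 8, 11}
Tree: B1–B2, B2–B3, B2–B4, B2–B5, B2–B6, B5–B7, B3–B8

Each bag holds 4 vertices, so the decomposition has width 3, which upper-bounds the treewidth. For the lower bound, the 4 vertices {1, 2, 8, 11} are pairwise adjacent, and any tree decomposition puts a clique entirely inside one bag — forcing width ≥ 3. Therefore the treewidth is 3.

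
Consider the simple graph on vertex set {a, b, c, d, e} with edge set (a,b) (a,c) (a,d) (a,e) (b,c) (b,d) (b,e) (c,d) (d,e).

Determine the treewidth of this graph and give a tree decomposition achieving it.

Every bag has size at most 4, so the width is 4 − 1 = 3 and tw(G) ≤ 3. Conversely, {a, b, d, e} is a clique of size 4, and the vertices of any clique must share a bag in every tree decomposition; so some bag has ≥ 4 vertices and tw(G) ≥ 3. Combining the bounds, tw(G) = 3.

Treewidth 3.
One optimal decomposition is:
Bags: B1 = {a, b, d, e}  B2 = {a, b, c, d}
Tree: B1–B2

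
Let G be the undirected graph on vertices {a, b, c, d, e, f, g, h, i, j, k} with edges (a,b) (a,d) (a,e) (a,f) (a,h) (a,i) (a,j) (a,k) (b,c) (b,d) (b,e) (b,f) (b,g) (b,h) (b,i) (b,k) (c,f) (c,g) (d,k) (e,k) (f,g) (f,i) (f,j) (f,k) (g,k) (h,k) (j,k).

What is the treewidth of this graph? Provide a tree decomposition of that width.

Treewidth 3.
One such decomposition:
Bags: B1 = {a, b, f, k}  B2 = {b, f, g, k}  B3 = {b, c, f, g}  B4 = {a, b, d, k}  B5 = {a, b, h, k}  B6 = {a, f, j, k}  B7 = {a, b, e, k}  B8 = {a, b, f, i}
Tree: B1–B2, B2–B3, B1–B4, B1–B5, B1–B6, B4–B7, B1–B8

Each bag holds 4 vertices, so the decomposition has width 3, which upper-bounds the treewidth. On the other hand G contains the 4-clique {a, f, j, k}. A clique must lie in a single bag of any decomposition, so no decomposition can have width below 3. The upper and lower bounds meet at 3, so that is the treewidth.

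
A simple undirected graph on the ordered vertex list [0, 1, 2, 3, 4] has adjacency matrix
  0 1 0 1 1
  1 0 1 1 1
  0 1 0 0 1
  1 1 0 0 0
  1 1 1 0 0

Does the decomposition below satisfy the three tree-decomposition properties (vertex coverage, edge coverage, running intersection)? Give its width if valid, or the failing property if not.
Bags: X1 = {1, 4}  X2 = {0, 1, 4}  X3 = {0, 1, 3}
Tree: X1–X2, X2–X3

A tree decomposition must satisfy three properties: every vertex lies in some bag; for every edge, both endpoints lie together in some bag; and for every vertex, the bags containing it form a connected subtree. Here vertex 2 appears in no bag, so the decomposition is invalid.

No — vertex 2 appears in no bag.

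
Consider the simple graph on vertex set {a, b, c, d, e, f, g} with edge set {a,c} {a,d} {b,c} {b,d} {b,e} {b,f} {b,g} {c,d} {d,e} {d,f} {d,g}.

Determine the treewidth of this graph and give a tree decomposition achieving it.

The largest bag has 3 vertices, giving width 2; this decomposition certifies tw(G) ≤ 2. For the lower bound, the 3 vertices {a, c, d} are pairwise adjacent, and any tree decomposition puts a clique entirely inside one bag — forcing width ≥ 2. Combining the bounds, tw(G) = 2.

Treewidth 2.
One optimal decomposition is:
Bags: B1 = {b, d, f}  B2 = {b, d, g}  B3 = {b, d, e}  B4 = {b, c, d}  B5 = {a, c, d}
Tree: B1–B2, B1–B3, B2–B4, B4–B5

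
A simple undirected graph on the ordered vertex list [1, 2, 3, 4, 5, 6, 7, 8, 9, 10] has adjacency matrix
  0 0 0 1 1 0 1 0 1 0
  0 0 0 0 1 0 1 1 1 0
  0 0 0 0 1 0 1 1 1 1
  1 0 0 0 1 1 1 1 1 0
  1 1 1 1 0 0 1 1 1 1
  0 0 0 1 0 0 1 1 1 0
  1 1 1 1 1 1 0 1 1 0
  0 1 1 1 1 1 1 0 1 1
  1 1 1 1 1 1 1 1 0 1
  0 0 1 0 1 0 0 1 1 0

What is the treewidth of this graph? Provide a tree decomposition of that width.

Treewidth 4.
Bags: B1 = {4, 6, 7, 8, 9}  B2 = {4, 5, 7, 8, 9}  B3 = {3, 5, 7, 8, 9}  B4 = {2, 5, 7, 8, 9}  B5 = {1, 4, 5, 7, 9}  B6 = {3, 5, 8, 9, 10}
Tree: B1–B2, B2–B3, B2–B4, B2–B5, B3–B6

The largest bag has 5 vertices, giving width 4; this decomposition certifies tw(G) ≤ 4. For the lower bound, the 5 vertices {3, 5, 8, 9, 10} are pairwise adjacent, and any tree decomposition puts a clique entirely inside one bag — forcing width ≥ 4. The upper and lower bounds meet at 4, so that is the treewidth.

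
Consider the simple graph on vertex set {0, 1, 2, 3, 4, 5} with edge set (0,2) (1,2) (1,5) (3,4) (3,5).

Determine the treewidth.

1

A width-1 tree decomposition is:
Bags: B1 = {3, 4}  B2 = {3, 5}  B3 = {1, 5}  B4 = {1, 2}  B5 = {0, 2}
Tree: B1–B2, B2–B3, B3–B4, B4–B5
The largest bag has 2 vertices, giving width 1; this decomposition certifies tw(G) ≤ 1. Since G has at least one edge (e.g. 4–3), it is not an edgeless graph, so tw(G) ≥ 1. The upper and lower bounds meet at 1, so that is the treewidth.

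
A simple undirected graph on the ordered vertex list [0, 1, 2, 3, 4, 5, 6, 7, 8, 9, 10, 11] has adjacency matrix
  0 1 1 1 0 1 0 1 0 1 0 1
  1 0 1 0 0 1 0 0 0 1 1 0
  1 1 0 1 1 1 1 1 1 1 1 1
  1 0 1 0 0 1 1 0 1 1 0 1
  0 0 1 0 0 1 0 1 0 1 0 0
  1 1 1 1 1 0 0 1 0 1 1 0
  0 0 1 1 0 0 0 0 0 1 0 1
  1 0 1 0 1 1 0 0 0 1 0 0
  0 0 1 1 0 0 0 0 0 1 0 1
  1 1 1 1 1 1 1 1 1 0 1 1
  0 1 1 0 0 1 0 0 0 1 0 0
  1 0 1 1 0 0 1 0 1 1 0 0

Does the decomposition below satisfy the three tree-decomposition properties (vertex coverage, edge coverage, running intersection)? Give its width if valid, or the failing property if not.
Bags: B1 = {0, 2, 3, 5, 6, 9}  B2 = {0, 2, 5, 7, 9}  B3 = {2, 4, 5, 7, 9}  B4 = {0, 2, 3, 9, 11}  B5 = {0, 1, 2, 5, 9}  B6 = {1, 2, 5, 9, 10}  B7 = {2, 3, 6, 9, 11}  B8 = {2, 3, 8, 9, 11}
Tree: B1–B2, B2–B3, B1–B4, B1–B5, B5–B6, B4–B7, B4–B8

A tree decomposition must satisfy three properties: every vertex lies in some bag; for every edge, both endpoints lie together in some bag; and for every vertex, the bags containing it form a connected subtree. Here bags containing vertex 6 are not connected in the tree, so the decomposition is invalid.

No — bags containing vertex 6 are not connected in the tree.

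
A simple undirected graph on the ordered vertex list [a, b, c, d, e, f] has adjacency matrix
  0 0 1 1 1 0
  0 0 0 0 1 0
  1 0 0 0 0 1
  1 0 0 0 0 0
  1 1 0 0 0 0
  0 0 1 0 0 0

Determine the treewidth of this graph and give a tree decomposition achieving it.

Each bag holds 2 vertices, so the decomposition has width 1, which upper-bounds the treewidth. Any graph with an edge has treewidth ≥ 1, and G has the edge a–c. Hence tw(G) = 1 exactly.

Treewidth 1.
Bags: B1 = {a, c}  B2 = {a, e}  B3 = {a, d}  B4 = {c, f}  B5 = {b, e}
Tree: B1–B2, B2–B3, B1–B4, B2–B5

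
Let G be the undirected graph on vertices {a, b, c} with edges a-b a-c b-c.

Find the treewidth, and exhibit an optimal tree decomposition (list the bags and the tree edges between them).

With just one bag of size 3, the width is 3 − 1 = 2, so tw(G) ≤ 2. Conversely, {a, b, c} is a clique of size 3, and the vertices of any clique must share a bag in every tree decomposition; so some bag has ≥ 3 vertices and tw(G) ≥ 2. Therefore the treewidth is 2.

Treewidth 2.
Bags: B1 = {a, b, c}
Tree: (single bag)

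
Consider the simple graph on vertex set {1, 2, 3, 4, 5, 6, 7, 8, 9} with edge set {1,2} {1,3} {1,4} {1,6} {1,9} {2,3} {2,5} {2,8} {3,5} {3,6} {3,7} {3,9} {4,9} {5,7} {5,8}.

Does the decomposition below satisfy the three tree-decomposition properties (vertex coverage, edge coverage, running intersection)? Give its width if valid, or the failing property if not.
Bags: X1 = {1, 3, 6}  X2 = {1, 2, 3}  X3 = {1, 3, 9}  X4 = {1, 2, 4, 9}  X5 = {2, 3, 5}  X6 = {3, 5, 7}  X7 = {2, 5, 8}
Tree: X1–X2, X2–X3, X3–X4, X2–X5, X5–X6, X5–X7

No — bags containing vertex 2 are not connected in the tree.

A tree decomposition must satisfy three properties: every vertex lies in some bag; for every edge, both endpoints lie together in some bag; and for every vertex, the bags containing it form a connected subtree. Here bags containing vertex 2 are not connected in the tree, so the decomposition is invalid.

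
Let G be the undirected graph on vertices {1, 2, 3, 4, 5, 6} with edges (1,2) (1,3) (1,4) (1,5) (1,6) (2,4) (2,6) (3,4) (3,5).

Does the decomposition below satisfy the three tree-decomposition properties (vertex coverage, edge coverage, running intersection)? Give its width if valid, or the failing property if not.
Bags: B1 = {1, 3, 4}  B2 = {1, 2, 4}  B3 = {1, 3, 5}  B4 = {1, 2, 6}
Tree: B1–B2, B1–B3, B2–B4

Yes; width 2.

Checking the three conditions: (i) the bags cover all of {1, 2, 3, 4, 5, 6}; (ii) for each edge, some bag contains both endpoints; (iii) the bags containing any fixed vertex form a subtree. All hold, so the decomposition is valid with width 3 − 1 = 2.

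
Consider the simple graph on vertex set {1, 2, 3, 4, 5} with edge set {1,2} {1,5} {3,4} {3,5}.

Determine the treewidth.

1

A width-1 tree decomposition is:
Bags: B1 = {3, 4}  B2 = {3, 5}  B3 = {1, 5}  B4 = {1, 2}
Tree: B1–B2, B2–B3, B3–B4
The largest bag has 2 vertices, giving width 1; this decomposition certifies tw(G) ≤ 1. Any graph with an edge has treewidth ≥ 1, and G has the edge 4–3. Therefore the treewidth is 1.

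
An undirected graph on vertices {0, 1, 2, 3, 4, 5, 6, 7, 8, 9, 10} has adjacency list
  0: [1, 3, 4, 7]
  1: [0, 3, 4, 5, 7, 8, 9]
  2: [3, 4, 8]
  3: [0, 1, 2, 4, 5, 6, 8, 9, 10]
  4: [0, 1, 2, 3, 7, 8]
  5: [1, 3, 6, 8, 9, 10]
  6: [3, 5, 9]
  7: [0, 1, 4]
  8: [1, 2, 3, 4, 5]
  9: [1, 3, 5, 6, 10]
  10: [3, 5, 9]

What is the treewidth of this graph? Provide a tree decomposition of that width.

Treewidth 3.
Bags: B1 = {1, 3, 4, 8}  B2 = {1, 3, 5, 8}  B3 = {1, 3, 5, 9}  B4 = {0, 1, 3, 4}  B5 = {3, 5, 6, 9}  B6 = {3, 5, 9, 10}  B7 = {2, 3, 4, 8}  B8 = {0, 1, 4, 7}
Tree: B1–B2, B2–B3, B1–B4, B3–B5, B5–B6, B1–B7, B4–B8

Every bag has size at most 4, so the width is 4 − 1 = 3 and tw(G) ≤ 3. On the other hand G contains the 4-clique {1, 3, 5, 9}. A clique must lie in a single bag of any decomposition, so no decomposition can have width below 3. Therefore the treewidth is 3.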